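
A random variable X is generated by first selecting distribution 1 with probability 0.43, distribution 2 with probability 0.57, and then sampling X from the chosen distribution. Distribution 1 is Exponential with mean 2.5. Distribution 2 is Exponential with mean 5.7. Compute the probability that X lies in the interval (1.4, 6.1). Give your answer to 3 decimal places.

0.459

Conditional on each component, P(1.4 < X < 6.1): 1: 0.484048; 2: 0.439276.
By total probability, P(1.4 < X < 6.1) = 0.43·0.484048 + 0.57·0.439276 = 0.458528.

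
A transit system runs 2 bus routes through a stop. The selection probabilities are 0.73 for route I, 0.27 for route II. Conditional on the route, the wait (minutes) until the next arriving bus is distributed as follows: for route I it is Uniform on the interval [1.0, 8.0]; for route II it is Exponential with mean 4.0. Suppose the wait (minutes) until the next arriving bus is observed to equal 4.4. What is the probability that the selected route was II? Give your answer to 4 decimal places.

Likelihoods f(4.4 | ·): I: 0.142857; II: 0.0832178.
Posterior ∝ prior × likelihood. Numerator for II: 0.27·0.0832178 = 0.0224688.
Normalizing constant: 0.73·0.142857 + 0.27·0.0832178 = 0.126755.
P(II | observation) = 0.0224688 / 0.126755 = 0.177262.

0.1773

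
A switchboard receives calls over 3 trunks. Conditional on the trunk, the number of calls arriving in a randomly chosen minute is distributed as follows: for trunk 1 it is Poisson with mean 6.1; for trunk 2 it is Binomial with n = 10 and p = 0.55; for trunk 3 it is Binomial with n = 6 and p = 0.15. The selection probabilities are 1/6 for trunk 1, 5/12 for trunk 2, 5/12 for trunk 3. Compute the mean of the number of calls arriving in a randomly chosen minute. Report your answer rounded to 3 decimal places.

3.683

Component means — 1: 6.1; 2: 5.5; 3: 0.9.
E[X] = 0.166667·6.1 + 0.416667·5.5 + 0.416667·0.9 = 3.68333.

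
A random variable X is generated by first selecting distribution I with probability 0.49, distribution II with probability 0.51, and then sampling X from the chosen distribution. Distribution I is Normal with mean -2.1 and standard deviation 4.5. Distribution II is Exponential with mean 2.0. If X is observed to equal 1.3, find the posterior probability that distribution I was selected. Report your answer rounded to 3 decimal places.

0.197

Likelihoods f(1.3 | ·): I: 0.0666402; II: 0.261023.
Posterior ∝ prior × likelihood. Numerator for I: 0.49·0.0666402 = 0.0326537.
Normalizing constant: 0.49·0.0666402 + 0.51·0.261023 = 0.165775.
P(I | observation) = 0.0326537 / 0.165775 = 0.196975.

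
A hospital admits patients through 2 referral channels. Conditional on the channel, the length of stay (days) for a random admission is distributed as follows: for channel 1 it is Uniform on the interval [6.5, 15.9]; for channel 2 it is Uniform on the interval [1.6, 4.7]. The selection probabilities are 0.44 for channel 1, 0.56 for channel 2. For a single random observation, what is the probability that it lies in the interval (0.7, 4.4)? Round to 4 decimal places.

0.5058

Conditional on each channel, P(0.7 < X < 4.4): 1: 0; 2: 0.903226.
By total probability, P(0.7 < X < 4.4) = 0.44·0 + 0.56·0.903226 = 0.505806.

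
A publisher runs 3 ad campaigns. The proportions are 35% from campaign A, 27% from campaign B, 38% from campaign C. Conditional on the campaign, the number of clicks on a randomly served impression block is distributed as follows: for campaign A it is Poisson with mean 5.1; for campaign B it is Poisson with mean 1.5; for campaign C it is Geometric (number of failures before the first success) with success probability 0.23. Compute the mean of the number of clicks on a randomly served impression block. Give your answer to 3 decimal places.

3.462

Component means — A: 5.1; B: 1.5; C: 3.34783.
E[X] = 0.35·5.1 + 0.27·1.5 + 0.38·3.34783 = 3.46217.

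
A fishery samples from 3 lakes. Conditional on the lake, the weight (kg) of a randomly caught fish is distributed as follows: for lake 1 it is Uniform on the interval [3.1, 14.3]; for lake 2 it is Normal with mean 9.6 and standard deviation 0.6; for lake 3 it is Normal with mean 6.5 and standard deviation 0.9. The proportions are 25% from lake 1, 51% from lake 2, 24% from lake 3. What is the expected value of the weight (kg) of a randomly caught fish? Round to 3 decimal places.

8.631

Component means — 1: 8.7; 2: 9.6; 3: 6.5.
E[X] = 0.25·8.7 + 0.51·9.6 + 0.24·6.5 = 8.631.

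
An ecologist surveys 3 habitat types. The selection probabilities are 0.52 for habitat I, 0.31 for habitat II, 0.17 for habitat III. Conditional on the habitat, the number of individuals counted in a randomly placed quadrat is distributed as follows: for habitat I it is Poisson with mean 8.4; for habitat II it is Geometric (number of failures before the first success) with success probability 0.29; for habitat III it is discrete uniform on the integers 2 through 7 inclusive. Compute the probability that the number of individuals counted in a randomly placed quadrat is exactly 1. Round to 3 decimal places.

Conditional on each habitat, P(X = 1): I: 0.00188889; II: 0.2059; III: 0.
By total probability, P(X = 1) = 0.52·0.00188889 + 0.31·0.2059 + 0.17·0 = 0.0648112.

0.065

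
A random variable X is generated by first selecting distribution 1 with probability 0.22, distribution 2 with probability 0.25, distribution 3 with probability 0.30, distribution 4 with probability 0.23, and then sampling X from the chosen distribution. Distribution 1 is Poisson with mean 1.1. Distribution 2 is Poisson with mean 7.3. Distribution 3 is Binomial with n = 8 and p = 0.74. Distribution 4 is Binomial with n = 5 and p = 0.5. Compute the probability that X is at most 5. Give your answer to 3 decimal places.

Conditional on each component, P(X ≤ 5): 1: 0.999032; 2: 0.264043; 3: 0.346524; 4: 1.
By total probability, P(X ≤ 5) = 0.22·0.999032 + 0.25·0.264043 + 0.3·0.346524 + 0.23·1 = 0.619755.

0.620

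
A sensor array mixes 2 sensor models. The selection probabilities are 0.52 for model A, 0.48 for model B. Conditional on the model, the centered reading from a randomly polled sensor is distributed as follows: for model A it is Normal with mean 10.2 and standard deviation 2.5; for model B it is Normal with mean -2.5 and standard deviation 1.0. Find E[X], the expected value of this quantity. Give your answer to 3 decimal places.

Component means — A: 10.2; B: -2.5.
E[X] = 0.52·10.2 + 0.48·-2.5 = 4.104.

4.104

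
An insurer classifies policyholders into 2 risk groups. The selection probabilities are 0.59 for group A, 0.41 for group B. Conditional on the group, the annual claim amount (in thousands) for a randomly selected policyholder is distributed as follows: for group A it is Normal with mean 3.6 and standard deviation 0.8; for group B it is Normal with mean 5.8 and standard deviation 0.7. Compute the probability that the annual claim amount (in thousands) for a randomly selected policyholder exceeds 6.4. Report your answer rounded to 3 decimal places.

0.080

Conditional on each group, P(X > 6.4): A: 0.000232629; B: 0.195683.
By total probability, P(X > 6.4) = 0.59·0.000232629 + 0.41·0.195683 = 0.0803673.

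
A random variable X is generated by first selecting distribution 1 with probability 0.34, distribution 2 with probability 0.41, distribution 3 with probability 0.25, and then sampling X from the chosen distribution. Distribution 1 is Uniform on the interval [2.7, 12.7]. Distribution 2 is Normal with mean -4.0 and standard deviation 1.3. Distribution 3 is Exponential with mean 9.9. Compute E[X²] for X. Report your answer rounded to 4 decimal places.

For each component E[X²] = Var + (mean)², giving 1: 67.6233; 2: 17.69; 3: 196.02.
Overall E[X²] = 0.34·67.6233 + 0.41·17.69 + 0.25·196.02 = 79.2498.

79.2498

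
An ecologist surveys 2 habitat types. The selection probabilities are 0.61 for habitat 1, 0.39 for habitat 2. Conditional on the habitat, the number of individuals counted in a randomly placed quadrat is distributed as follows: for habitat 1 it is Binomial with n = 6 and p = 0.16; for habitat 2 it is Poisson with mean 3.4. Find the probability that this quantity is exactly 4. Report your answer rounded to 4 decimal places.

0.0767

Conditional on each habitat, P(X = 4): 1: 0.00693633; 2: 0.185825.
By total probability, P(X = 4) = 0.61·0.00693633 + 0.39·0.185825 = 0.0767028.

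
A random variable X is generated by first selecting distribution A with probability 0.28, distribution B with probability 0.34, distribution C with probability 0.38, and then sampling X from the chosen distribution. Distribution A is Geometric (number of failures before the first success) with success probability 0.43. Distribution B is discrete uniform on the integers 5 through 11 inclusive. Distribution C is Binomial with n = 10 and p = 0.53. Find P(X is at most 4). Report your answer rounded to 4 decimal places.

0.3793

Conditional on each component, P(X ≤ 4): A: 0.939831; B: 0; C: 0.305677.
By total probability, P(X ≤ 4) = 0.28·0.939831 + 0.34·0 + 0.38·0.305677 = 0.37931.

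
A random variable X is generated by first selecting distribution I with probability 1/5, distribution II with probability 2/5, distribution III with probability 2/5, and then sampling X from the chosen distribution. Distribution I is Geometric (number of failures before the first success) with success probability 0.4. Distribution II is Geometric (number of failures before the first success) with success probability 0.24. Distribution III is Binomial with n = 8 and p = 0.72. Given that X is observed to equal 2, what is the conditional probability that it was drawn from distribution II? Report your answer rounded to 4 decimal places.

0.6370

Likelihoods P(X=2 | ·): I: 0.144; II: 0.138624; III: 0.00699473.
Posterior ∝ prior × likelihood. Numerator for II: 0.4·0.138624 = 0.0554496.
Normalizing constant: 0.2·0.144 + 0.4·0.138624 + 0.4·0.00699473 = 0.0870475.
P(II | observation) = 0.0554496 / 0.0870475 = 0.637004.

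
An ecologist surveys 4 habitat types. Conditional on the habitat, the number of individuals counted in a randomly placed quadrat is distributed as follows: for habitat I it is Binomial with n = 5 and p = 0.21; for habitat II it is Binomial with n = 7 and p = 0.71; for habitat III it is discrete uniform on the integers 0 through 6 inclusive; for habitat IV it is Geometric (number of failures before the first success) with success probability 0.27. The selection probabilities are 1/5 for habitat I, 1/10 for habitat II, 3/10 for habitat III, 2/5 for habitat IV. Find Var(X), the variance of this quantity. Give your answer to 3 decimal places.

6.602

Per component, I: μ=1.05, E[X²]=1.932; II: μ=4.97, E[X²]=26.1422; III: μ=3, E[X²]=13; IV: μ=2.7037, E[X²]=17.3237.
E[X] = 0.2·1.05 + 0.1·4.97 + 0.3·3 + 0.4·2.7037 = 2.68848.
E[X²] = 0.2·1.932 + 0.1·26.1422 + 0.3·13 + 0.4·17.3237 = 13.8301.
Var(X) = E[X²] − (E[X])² = 13.8301 − 7.22793 = 6.60218.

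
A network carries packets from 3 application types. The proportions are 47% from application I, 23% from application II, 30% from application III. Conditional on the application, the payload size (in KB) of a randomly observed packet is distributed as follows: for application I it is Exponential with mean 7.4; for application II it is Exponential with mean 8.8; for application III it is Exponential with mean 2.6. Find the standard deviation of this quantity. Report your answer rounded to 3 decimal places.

7.190

Per component, I: μ=7.4, E[X²]=109.52; II: μ=8.8, E[X²]=154.88; III: μ=2.6, E[X²]=13.52.
E[X] = 0.47·7.4 + 0.23·8.8 + 0.3·2.6 = 6.282.
E[X²] = 0.47·109.52 + 0.23·154.88 + 0.3·13.52 = 91.1528.
Var(X) = E[X²] − (E[X])² = 91.1528 − 39.4635 = 51.6893.
SD(X) = √51.6893 = 7.18953.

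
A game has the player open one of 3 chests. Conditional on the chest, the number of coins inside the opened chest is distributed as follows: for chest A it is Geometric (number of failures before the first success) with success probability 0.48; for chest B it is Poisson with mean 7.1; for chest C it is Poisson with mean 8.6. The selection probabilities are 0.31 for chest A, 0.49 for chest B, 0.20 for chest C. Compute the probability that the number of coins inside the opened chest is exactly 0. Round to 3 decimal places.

Conditional on each chest, P(X = 0): A: 0.48; B: 0.000825105; C: 0.000184106.
By total probability, P(X = 0) = 0.31·0.48 + 0.49·0.000825105 + 0.2·0.000184106 = 0.149241.

0.149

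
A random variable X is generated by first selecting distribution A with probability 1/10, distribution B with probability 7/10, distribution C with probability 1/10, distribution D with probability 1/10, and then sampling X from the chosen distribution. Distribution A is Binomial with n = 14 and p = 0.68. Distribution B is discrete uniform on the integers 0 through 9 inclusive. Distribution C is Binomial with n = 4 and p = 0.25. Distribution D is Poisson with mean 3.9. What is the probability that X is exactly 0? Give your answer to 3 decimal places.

0.104

Conditional on each component, P(X = 0): A: 1.18059e-07; B: 0.1; C: 0.316406; D: 0.0202419.
By total probability, P(X = 0) = 0.1·1.18059e-07 + 0.7·0.1 + 0.1·0.316406 + 0.1·0.0202419 = 0.103665.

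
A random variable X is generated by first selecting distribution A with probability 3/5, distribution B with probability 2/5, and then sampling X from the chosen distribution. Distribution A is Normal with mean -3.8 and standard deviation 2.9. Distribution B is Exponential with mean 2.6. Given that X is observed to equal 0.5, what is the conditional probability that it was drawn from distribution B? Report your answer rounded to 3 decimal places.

Likelihoods f(0.5 | ·): A: 0.0458245; B: 0.317328.
Posterior ∝ prior × likelihood. Numerator for B: 0.4·0.317328 = 0.126931.
Normalizing constant: 0.6·0.0458245 + 0.4·0.317328 = 0.154426.
P(B | observation) = 0.126931 / 0.154426 = 0.821955.

0.822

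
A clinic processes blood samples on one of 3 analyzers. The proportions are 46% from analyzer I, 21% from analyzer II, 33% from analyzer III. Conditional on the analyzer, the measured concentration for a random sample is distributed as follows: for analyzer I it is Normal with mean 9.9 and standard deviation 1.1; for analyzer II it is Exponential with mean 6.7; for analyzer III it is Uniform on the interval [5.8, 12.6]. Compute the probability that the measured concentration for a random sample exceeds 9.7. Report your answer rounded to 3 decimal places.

Conditional on each analyzer, P(X > 9.7): I: 0.572137; II: 0.235096; III: 0.426471.
By total probability, P(X > 9.7) = 0.46·0.572137 + 0.21·0.235096 + 0.33·0.426471 = 0.453289.

0.453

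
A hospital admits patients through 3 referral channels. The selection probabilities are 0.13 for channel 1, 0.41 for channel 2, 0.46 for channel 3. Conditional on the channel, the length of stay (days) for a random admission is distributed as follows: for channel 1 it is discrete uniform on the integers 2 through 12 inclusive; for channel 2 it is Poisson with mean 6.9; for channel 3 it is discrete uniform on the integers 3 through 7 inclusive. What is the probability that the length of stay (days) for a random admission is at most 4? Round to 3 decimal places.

0.294

Conditional on each channel, P(X ≤ 4): 1: 0.272727; 2: 0.182311; 3: 0.4.
By total probability, P(X ≤ 4) = 0.13·0.272727 + 0.41·0.182311 + 0.46·0.4 = 0.294202.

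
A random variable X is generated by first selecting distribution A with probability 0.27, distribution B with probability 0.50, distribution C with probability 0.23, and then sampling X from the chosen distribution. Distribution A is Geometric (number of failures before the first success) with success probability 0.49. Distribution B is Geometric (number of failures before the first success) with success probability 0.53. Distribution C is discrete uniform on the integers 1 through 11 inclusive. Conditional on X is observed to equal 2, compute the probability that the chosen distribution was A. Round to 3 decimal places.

Likelihoods P(X=2 | ·): A: 0.127449; B: 0.117077; C: 0.0909091.
Posterior ∝ prior × likelihood. Numerator for A: 0.27·0.127449 = 0.0344112.
Normalizing constant: 0.27·0.127449 + 0.5·0.117077 + 0.23·0.0909091 = 0.113859.
P(A | observation) = 0.0344112 / 0.113859 = 0.302227.

0.302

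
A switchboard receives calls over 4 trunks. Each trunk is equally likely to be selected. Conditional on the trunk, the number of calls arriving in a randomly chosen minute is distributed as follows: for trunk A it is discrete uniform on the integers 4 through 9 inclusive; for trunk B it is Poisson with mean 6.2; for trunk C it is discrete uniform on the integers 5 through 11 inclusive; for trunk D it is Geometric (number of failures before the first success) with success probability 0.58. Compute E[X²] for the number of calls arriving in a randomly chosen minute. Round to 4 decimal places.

39.8949

For each component E[X²] = Var + (mean)², giving A: 45.1667; B: 44.64; C: 68; D: 1.77289.
Overall E[X²] = 0.25·45.1667 + 0.25·44.64 + 0.25·68 + 0.25·1.77289 = 39.8949.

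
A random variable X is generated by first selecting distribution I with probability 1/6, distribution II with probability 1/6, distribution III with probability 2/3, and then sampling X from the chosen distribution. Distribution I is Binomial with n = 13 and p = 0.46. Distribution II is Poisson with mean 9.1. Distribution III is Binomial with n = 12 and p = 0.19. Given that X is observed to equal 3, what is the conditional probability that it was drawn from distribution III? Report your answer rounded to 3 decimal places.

Likelihoods P(X=3 | ·): I: 0.0586918; II: 0.0140247; III: 0.22649.
Posterior ∝ prior × likelihood. Numerator for III: 0.666667·0.22649 = 0.150993.
Normalizing constant: 0.166667·0.0586918 + 0.166667·0.0140247 + 0.666667·0.22649 = 0.163113.
P(III | observation) = 0.150993 / 0.163113 = 0.925699.

0.926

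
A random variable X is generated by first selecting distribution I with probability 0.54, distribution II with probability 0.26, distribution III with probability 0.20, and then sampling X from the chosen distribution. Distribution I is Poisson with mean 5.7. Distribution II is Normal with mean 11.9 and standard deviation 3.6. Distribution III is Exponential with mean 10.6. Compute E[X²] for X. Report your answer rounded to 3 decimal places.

For each component E[X²] = Var + (mean)², giving I: 38.19; II: 154.57; III: 224.72.
Overall E[X²] = 0.54·38.19 + 0.26·154.57 + 0.2·224.72 = 105.755.

105.755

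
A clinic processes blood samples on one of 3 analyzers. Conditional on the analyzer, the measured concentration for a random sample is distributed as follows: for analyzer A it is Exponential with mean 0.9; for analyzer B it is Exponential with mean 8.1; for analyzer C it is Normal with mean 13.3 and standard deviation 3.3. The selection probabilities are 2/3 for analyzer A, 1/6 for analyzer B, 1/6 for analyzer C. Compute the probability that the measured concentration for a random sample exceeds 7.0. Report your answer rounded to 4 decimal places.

0.2325

Conditional on each analyzer, P(X > 7.0): A: 0.000418942; B: 0.42139; C: 0.971875.
By total probability, P(X > 7.0) = 0.666667·0.000418942 + 0.166667·0.42139 + 0.166667·0.971875 = 0.23249.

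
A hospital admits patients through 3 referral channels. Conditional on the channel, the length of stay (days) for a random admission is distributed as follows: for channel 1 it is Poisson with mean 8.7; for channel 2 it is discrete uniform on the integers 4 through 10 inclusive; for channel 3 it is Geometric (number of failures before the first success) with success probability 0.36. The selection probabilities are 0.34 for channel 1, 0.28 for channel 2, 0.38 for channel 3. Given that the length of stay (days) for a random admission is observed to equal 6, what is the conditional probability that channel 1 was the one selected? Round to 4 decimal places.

0.4085

Likelihoods P(X=6 | ·): 1: 0.100328; 2: 0.142857; 3: 0.024739.
Posterior ∝ prior × likelihood. Numerator for 1: 0.34·0.100328 = 0.0341114.
Normalizing constant: 0.34·0.100328 + 0.28·0.142857 + 0.38·0.024739 = 0.0835123.
P(1 | observation) = 0.0341114 / 0.0835123 = 0.40846.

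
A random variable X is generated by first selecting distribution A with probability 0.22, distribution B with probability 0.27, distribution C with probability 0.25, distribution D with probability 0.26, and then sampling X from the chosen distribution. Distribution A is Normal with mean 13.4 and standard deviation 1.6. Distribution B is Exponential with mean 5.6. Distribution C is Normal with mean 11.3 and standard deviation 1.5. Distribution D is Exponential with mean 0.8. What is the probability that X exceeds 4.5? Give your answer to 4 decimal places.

0.5918

Conditional on each component, P(X > 4.5): A: 1; B: 0.447727; C: 0.999997; D: 0.00360656.
By total probability, P(X > 4.5) = 0.22·1 + 0.27·0.447727 + 0.25·0.999997 + 0.26·0.00360656 = 0.591823.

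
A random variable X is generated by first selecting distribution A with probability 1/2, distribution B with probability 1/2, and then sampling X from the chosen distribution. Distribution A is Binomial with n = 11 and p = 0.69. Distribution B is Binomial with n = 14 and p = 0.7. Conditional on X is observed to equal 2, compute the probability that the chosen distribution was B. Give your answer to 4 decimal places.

Likelihoods P(X=2 | ·): A: 0.000692335; B: 2.3697e-05.
Posterior ∝ prior × likelihood. Numerator for B: 0.5·2.3697e-05 = 1.18485e-05.
Normalizing constant: 0.5·0.000692335 + 0.5·2.3697e-05 = 0.000358016.
P(B | observation) = 1.18485e-05 / 0.000358016 = 0.0330948.

0.0331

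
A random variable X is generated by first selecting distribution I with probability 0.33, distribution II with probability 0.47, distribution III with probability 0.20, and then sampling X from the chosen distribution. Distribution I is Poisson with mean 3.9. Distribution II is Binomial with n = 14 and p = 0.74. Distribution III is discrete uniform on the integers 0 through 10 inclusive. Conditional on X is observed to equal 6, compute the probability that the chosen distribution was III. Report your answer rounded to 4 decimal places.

0.3266

Likelihoods P(X=6 | ·): I: 0.0989251; II: 0.0102975; III: 0.0909091.
Posterior ∝ prior × likelihood. Numerator for III: 0.2·0.0909091 = 0.0181818.
Normalizing constant: 0.33·0.0989251 + 0.47·0.0102975 + 0.2·0.0909091 = 0.0556669.
P(III | observation) = 0.0181818 / 0.0556669 = 0.326618.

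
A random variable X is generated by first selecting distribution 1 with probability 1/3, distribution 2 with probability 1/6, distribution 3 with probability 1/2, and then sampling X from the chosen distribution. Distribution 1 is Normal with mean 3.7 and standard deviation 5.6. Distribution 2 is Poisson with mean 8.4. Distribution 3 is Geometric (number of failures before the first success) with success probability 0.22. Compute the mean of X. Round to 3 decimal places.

4.406

Component means — 1: 3.7; 2: 8.4; 3: 3.54545.
E[X] = 0.333333·3.7 + 0.166667·8.4 + 0.5·3.54545 = 4.40606.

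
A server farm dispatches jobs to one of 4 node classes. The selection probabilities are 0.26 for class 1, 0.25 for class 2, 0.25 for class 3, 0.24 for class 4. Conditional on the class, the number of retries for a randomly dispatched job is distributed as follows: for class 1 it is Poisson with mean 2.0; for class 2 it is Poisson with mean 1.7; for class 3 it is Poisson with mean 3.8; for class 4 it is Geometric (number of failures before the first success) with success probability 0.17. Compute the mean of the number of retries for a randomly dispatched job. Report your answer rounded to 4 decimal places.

Component means — 1: 2; 2: 1.7; 3: 3.8; 4: 4.88235.
E[X] = 0.26·2 + 0.25·1.7 + 0.25·3.8 + 0.24·4.88235 = 3.06676.

3.0668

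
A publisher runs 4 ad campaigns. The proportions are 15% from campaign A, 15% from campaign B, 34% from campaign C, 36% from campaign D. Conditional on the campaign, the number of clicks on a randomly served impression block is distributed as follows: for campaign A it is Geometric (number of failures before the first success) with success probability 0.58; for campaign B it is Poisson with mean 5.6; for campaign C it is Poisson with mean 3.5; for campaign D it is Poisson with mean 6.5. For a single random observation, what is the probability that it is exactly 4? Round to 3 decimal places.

Conditional on each campaign, P(X = 4): A: 0.0180478; B: 0.151528; C: 0.188812; D: 0.111822.
By total probability, P(X = 4) = 0.15·0.0180478 + 0.15·0.151528 + 0.34·0.188812 + 0.36·0.111822 = 0.129888.

0.130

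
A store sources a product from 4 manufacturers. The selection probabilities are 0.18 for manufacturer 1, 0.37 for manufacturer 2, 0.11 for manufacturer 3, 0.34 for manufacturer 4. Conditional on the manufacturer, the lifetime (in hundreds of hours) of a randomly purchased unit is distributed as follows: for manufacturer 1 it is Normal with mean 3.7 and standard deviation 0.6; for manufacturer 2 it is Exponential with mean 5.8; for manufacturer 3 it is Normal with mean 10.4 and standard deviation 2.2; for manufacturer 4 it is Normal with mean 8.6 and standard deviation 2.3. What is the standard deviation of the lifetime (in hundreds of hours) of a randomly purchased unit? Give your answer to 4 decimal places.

Per component, 1: μ=3.7, E[X²]=14.05; 2: μ=5.8, E[X²]=67.28; 3: μ=10.4, E[X²]=113; 4: μ=8.6, E[X²]=79.25.
E[X] = 0.18·3.7 + 0.37·5.8 + 0.11·10.4 + 0.34·8.6 = 6.88.
E[X²] = 0.18·14.05 + 0.37·67.28 + 0.11·113 + 0.34·79.25 = 66.7976.
Var(X) = E[X²] − (E[X])² = 66.7976 − 47.3344 = 19.4632.
SD(X) = √19.4632 = 4.41171.

4.4117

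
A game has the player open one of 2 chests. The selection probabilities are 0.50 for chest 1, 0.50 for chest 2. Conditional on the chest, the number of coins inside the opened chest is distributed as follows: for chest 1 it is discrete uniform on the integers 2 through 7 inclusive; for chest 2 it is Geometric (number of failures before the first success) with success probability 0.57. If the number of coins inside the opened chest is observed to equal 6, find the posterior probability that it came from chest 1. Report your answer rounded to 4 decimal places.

0.9788

Likelihoods P(X=6 | ·): 1: 0.166667; 2: 0.00360318.
Posterior ∝ prior × likelihood. Numerator for 1: 0.5·0.166667 = 0.0833333.
Normalizing constant: 0.5·0.166667 + 0.5·0.00360318 = 0.0851349.
P(1 | observation) = 0.0833333 / 0.0851349 = 0.978838.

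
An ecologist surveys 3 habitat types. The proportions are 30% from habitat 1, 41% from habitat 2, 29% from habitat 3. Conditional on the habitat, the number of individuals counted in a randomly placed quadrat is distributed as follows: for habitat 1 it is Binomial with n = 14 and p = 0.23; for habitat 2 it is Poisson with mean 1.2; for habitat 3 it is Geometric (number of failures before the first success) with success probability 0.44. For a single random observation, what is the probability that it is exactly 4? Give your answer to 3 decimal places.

Conditional on each habitat, P(X = 4): 1: 0.205236; 2: 0.0260232; 3: 0.0432718.
By total probability, P(X = 4) = 0.3·0.205236 + 0.41·0.0260232 + 0.29·0.0432718 = 0.084789.

0.085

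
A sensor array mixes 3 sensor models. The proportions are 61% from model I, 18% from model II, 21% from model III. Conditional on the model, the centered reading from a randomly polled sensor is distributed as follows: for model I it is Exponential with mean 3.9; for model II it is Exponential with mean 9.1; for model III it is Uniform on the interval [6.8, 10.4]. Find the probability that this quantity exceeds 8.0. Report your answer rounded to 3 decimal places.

Conditional on each model, P(X > 8.0): I: 0.12857; II: 0.415148; III: 0.666667.
By total probability, P(X > 8.0) = 0.61·0.12857 + 0.18·0.415148 + 0.21·0.666667 = 0.293154.

0.293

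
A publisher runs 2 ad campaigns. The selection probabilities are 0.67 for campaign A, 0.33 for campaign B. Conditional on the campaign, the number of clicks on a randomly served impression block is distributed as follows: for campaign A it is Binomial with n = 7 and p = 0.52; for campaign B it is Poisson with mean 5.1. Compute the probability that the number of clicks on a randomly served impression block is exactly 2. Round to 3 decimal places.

Conditional on each campaign, P(X = 2): A: 0.144688; B: 0.0792882.
By total probability, P(X = 2) = 0.67·0.144688 + 0.33·0.0792882 = 0.123106.

0.123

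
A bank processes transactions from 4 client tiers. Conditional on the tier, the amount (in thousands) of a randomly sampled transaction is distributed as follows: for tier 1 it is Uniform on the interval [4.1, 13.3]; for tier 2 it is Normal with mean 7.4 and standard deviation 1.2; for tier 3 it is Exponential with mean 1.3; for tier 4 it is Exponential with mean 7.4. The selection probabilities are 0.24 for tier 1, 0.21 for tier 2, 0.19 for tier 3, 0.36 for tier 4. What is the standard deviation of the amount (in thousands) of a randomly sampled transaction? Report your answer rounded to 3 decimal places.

5.365

Per component, 1: μ=8.7, E[X²]=82.7433; 2: μ=7.4, E[X²]=56.2; 3: μ=1.3, E[X²]=3.38; 4: μ=7.4, E[X²]=109.52.
E[X] = 0.24·8.7 + 0.21·7.4 + 0.19·1.3 + 0.36·7.4 = 6.553.
E[X²] = 0.24·82.7433 + 0.21·56.2 + 0.19·3.38 + 0.36·109.52 = 71.7298.
Var(X) = E[X²] − (E[X])² = 71.7298 − 42.9418 = 28.788.
SD(X) = √28.788 = 5.36544.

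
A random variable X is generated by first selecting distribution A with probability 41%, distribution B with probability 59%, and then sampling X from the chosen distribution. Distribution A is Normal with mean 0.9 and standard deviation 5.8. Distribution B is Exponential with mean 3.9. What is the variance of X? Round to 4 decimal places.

Per component, A: μ=0.9, E[X²]=34.45; B: μ=3.9, E[X²]=30.42.
E[X] = 0.41·0.9 + 0.59·3.9 = 2.67.
E[X²] = 0.41·34.45 + 0.59·30.42 = 32.0723.
Var(X) = E[X²] − (E[X])² = 32.0723 − 7.1289 = 24.9434.

24.9434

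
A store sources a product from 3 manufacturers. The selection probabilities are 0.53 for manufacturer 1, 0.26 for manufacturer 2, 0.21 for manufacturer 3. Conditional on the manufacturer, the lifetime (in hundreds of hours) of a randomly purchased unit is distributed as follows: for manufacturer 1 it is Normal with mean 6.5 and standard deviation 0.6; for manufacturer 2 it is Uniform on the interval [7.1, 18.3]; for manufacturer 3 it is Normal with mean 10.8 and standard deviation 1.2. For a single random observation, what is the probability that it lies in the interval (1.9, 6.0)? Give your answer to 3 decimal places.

0.107

Conditional on each manufacturer, P(1.9 < X < 6.0): 1: 0.202328; 2: 0; 3: 3.16712e-05.
By total probability, P(1.9 < X < 6.0) = 0.53·0.202328 + 0.26·0 + 0.21·3.16712e-05 = 0.107241.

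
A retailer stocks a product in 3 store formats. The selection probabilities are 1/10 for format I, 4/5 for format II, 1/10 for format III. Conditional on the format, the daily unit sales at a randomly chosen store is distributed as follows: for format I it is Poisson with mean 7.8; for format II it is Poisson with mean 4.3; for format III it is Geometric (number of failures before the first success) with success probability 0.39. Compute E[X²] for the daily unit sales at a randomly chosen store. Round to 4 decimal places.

For each component E[X²] = Var + (mean)², giving I: 68.64; II: 22.79; III: 6.45694.
Overall E[X²] = 0.1·68.64 + 0.8·22.79 + 0.1·6.45694 = 25.7417.

25.7417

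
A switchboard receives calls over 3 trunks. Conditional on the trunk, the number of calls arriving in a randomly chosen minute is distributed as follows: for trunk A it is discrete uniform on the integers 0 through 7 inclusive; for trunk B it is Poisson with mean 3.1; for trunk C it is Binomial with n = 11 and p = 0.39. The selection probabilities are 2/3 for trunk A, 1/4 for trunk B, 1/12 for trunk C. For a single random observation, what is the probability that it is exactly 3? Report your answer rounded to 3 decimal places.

0.155

Conditional on each trunk, P(X = 3): A: 0.125; B: 0.223677; C: 0.187636.
By total probability, P(X = 3) = 0.666667·0.125 + 0.25·0.223677 + 0.0833333·0.187636 = 0.154889.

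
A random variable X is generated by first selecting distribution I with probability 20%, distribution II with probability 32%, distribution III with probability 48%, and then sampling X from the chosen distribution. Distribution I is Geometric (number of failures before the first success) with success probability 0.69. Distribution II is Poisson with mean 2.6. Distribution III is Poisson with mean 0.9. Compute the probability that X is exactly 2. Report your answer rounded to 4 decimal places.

Conditional on each component, P(X = 2): I: 0.066309; II: 0.251045; III: 0.164661.
By total probability, P(X = 2) = 0.2·0.066309 + 0.32·0.251045 + 0.48·0.164661 = 0.172633.

0.1726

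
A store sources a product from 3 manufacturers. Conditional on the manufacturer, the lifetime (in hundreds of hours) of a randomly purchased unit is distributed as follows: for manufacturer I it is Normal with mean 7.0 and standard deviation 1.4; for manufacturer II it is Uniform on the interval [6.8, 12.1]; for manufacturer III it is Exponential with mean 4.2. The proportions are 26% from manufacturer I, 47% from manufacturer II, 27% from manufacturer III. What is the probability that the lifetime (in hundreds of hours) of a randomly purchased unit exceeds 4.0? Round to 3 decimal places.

0.830

Conditional on each manufacturer, P(X > 4.0): I: 0.983938; II: 1; III: 0.385821.
By total probability, P(X > 4.0) = 0.26·0.983938 + 0.47·1 + 0.27·0.385821 = 0.829996.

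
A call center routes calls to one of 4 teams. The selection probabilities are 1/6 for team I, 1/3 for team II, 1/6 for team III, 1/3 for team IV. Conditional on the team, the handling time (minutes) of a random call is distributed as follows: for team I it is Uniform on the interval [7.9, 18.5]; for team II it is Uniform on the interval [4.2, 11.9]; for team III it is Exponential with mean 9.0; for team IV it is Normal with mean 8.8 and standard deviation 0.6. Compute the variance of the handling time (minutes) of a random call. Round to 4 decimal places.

19.9814

Per component, I: μ=13.2, E[X²]=183.603; II: μ=8.05, E[X²]=69.7433; III: μ=9, E[X²]=162; IV: μ=8.8, E[X²]=77.8.
E[X] = 0.166667·13.2 + 0.333333·8.05 + 0.166667·9 + 0.333333·8.8 = 9.31667.
E[X²] = 0.166667·183.603 + 0.333333·69.7433 + 0.166667·162 + 0.333333·77.8 = 106.782.
Var(X) = E[X²] − (E[X])² = 106.782 − 86.8003 = 19.9814.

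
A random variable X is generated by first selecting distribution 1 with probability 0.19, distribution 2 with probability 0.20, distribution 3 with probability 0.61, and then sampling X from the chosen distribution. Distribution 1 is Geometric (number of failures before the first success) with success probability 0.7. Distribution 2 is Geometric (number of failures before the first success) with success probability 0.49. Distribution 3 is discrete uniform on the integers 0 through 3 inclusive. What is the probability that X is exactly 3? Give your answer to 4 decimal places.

Conditional on each component, P(X = 3): 1: 0.0189; 2: 0.064999; 3: 0.25.
By total probability, P(X = 3) = 0.19·0.0189 + 0.2·0.064999 + 0.61·0.25 = 0.169091.

0.1691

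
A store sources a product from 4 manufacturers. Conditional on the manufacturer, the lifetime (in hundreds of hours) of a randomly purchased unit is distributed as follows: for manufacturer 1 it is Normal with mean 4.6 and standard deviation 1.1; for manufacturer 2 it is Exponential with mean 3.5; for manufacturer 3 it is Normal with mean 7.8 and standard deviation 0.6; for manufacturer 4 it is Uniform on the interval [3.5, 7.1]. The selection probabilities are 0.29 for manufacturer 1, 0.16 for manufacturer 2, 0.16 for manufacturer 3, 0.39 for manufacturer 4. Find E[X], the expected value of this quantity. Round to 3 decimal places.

Component means — 1: 4.6; 2: 3.5; 3: 7.8; 4: 5.3.
E[X] = 0.29·4.6 + 0.16·3.5 + 0.16·7.8 + 0.39·5.3 = 5.209.

5.209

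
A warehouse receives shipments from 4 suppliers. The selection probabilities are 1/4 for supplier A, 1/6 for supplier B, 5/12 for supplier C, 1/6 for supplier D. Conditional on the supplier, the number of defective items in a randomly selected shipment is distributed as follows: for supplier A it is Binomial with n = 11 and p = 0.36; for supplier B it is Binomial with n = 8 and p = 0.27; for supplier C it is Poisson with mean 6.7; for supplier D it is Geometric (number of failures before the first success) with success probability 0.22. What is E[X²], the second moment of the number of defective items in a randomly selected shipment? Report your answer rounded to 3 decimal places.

For each component E[X²] = Var + (mean)², giving A: 18.216; B: 6.2424; C: 51.59; D: 28.686.
Overall E[X²] = 0.25·18.216 + 0.166667·6.2424 + 0.416667·51.59 + 0.166667·28.686 = 31.8712.

31.871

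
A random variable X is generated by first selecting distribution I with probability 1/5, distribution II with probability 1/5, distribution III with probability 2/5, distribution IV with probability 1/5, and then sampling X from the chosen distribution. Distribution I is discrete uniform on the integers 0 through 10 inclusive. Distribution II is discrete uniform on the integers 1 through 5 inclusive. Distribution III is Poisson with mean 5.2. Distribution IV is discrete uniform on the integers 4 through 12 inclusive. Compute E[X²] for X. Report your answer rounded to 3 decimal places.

36.229

For each component E[X²] = Var + (mean)², giving I: 35; II: 11; III: 32.24; IV: 70.6667.
Overall E[X²] = 0.2·35 + 0.2·11 + 0.4·32.24 + 0.2·70.6667 = 36.2293.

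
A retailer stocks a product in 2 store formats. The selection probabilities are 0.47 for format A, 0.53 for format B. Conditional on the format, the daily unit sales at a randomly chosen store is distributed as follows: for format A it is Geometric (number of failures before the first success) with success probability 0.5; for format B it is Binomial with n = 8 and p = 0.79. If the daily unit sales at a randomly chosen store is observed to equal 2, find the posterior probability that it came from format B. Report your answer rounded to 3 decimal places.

Likelihoods P(X=2 | ·): A: 0.125; B: 0.00149875.
Posterior ∝ prior × likelihood. Numerator for B: 0.53·0.00149875 = 0.000794335.
Normalizing constant: 0.47·0.125 + 0.53·0.00149875 = 0.0595443.
P(B | observation) = 0.000794335 / 0.0595443 = 0.0133402.

0.013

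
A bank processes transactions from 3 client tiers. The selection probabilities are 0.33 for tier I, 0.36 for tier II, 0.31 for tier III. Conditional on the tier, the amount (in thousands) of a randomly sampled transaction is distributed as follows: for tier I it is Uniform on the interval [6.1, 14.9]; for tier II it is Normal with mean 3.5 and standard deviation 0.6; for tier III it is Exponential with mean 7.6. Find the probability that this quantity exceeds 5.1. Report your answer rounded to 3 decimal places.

0.490

Conditional on each tier, P(X > 5.1): I: 1; II: 0.00383038; III: 0.51117.
By total probability, P(X > 5.1) = 0.33·1 + 0.36·0.00383038 + 0.31·0.51117 = 0.489842.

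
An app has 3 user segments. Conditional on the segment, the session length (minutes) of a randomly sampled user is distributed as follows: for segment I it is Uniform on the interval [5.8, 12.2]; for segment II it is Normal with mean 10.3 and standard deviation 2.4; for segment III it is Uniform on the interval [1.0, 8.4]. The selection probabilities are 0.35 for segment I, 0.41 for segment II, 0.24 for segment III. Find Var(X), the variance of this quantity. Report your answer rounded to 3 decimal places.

Per component, I: μ=9, E[X²]=84.4133; II: μ=10.3, E[X²]=111.85; III: μ=4.7, E[X²]=26.6533.
E[X] = 0.35·9 + 0.41·10.3 + 0.24·4.7 = 8.501.
E[X²] = 0.35·84.4133 + 0.41·111.85 + 0.24·26.6533 = 81.8.
Var(X) = E[X²] − (E[X])² = 81.8 − 72.267 = 9.53297.

9.533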